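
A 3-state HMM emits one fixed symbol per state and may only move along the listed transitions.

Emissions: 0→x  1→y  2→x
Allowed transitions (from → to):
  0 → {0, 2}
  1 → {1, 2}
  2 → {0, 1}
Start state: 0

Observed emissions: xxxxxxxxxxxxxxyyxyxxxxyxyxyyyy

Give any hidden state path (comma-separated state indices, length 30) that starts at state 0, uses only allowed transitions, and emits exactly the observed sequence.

0,2,0,0,0,0,0,0,0,0,0,0,0,2,1,1,2,1,2,0,0,2,1,2,1,2,1,1,1,1

  t0 'x' -> {0,2}, take 0 (start)
  t1 'x' -> {0,2}, take 2 (0->2 ok)
  t2 'x' -> {0,2}, take 0 (2->0 ok)
  t3 'x' -> {0,2}, take 0 (0->0 ok)
  t4 'x' -> {0,2}, take 0 (0->0 ok)
  t5 'x' -> {0,2}, take 0 (0->0 ok)
  t6 'x' -> {0,2}, take 0 (0->0 ok)
  t7 'x' -> {0,2}, take 0 (0->0 ok)
  t8 'x' -> {0,2}, take 0 (0->0 ok)
  t9 'x' -> {0,2}, take 0 (0->0 ok)
  t10 'x' -> {0,2}, take 0 (0->0 ok)
  t11 'x' -> {0,2}, take 0 (0->0 ok)
  t12 'x' -> {0,2}, take 0 (0->0 ok)
  t13 'x' -> {0,2}, take 2 (0->2 ok)
  t14 'y' -> {1}, take 1 (2->1 ok)
  t15 'y' -> {1}, take 1 (1->1 ok)
  t16 'x' -> {0,2}, take 2 (1->2 ok)
  t17 'y' -> {1}, take 1 (2->1 ok)
  t18 'x' -> {0,2}, take 2 (1->2 ok)
  t19 'x' -> {0,2}, take 0 (2->0 ok)
  t20 'x' -> {0,2}, take 0 (0->0 ok)
  t21 'x' -> {0,2}, take 2 (0->2 ok)
  t22 'y' -> {1}, take 1 (2->1 ok)
  t23 'x' -> {0,2}, take 2 (1->2 ok)
  t24 'y' -> {1}, take 1 (2->1 ok)
  t25 'x' -> {0,2}, take 2 (1->2 ok)
  t26 'y' -> {1}, take 1 (2->1 ok)
  t27 'y' -> {1}, take 1 (1->1 ok)
  t28 'y' -> {1}, take 1 (1->1 ok)
  t29 'y' -> {1}, take 1 (1->1 ok)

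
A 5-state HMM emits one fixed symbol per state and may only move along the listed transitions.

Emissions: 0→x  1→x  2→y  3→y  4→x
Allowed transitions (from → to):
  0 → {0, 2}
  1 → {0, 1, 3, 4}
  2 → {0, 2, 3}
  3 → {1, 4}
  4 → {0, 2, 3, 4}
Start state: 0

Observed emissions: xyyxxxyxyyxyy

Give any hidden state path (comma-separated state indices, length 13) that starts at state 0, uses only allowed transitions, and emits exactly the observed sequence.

  [0] x  {0,1,4}  => 0  start
  [1] y  {2,3}  => 2  0->2 ok
  [2] y  {2,3}  => 3  2->3 ok
  [3] x  {0,1,4}  => 4  3->4 ok
  [4] x  {0,1,4}  => 4  4->4 ok
  [5] x  {0,1,4}  => 0  4->0 ok
  [6] y  {2,3}  => 2  0->2 ok
  [7] x  {0,1,4}  => 0  2->0 ok
  [8] y  {2,3}  => 2  0->2 ok
  [9] y  {2,3}  => 2  2->2 ok
  [10] x  {0,1,4}  => 0  2->0 ok
  [11] y  {2,3}  => 2  0->2 ok
  [12] y  {2,3}  => 3  2->3 ok

0,2,3,4,4,0,2,0,2,2,0,2,3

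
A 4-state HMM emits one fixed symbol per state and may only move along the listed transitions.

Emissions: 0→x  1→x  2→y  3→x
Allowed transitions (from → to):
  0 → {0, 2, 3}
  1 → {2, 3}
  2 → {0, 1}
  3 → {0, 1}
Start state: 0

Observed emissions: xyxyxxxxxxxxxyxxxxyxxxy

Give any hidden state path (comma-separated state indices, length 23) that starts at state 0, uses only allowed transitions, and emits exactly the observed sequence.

0,2,1,2,0,3,0,3,0,3,1,3,1,2,0,0,3,0,2,1,3,0,2

  0: obs=x cand={0,1,3} pick 0 [start]
  1: obs=y cand={2} pick 2 [0->2 ok]
  2: obs=x cand={0,1,3} pick 1 [2->1 ok]
  3: obs=y cand={2} pick 2 [1->2 ok]
  4: obs=x cand={0,1,3} pick 0 [2->0 ok]
  5: obs=x cand={0,1,3} pick 3 [0->3 ok]
  6: obs=x cand={0,1,3} pick 0 [3->0 ok]
  7: obs=x cand={0,1,3} pick 3 [0->3 ok]
  8: obs=x cand={0,1,3} pick 0 [3->0 ok]
  9: obs=x cand={0,1,3} pick 3 [0->3 ok]
  10: obs=x cand={0,1,3} pick 1 [3->1 ok]
  11: obs=x cand={0,1,3} pick 3 [1->3 ok]
  12: obs=x cand={0,1,3} pick 1 [3->1 ok]
  13: obs=y cand={2} pick 2 [1->2 ok]
  14: obs=x cand={0,1,3} pick 0 [2->0 ok]
  15: obs=x cand={0,1,3} pick 0 [0->0 ok]
  16: obs=x cand={0,1,3} pick 3 [0->3 ok]
  17: obs=x cand={0,1,3} pick 0 [3->0 ok]
  18: obs=y cand={2} pick 2 [0->2 ok]
  19: obs=x cand={0,1,3} pick 1 [2->1 ok]
  20: obs=x cand={0,1,3} pick 3 [1->3 ok]
  21: obs=x cand={0,1,3} pick 0 [3->0 ok]
  22: obs=y cand={2} pick 2 [0->2 ok]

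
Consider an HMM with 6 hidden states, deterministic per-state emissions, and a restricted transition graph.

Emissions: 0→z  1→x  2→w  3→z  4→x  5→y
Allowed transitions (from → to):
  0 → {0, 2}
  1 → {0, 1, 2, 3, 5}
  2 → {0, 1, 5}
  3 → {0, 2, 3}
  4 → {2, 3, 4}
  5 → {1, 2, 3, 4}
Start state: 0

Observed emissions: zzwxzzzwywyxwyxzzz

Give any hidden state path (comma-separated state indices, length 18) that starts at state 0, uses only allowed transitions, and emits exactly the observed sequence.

  t0 'z' -> {0,3}, take 0 (start)
  t1 'z' -> {0,3}, take 0 (0->0 ok)
  t2 'w' -> {2}, take 2 (0->2 ok)
  t3 'x' -> {1,4}, take 1 (2->1 ok)
  t4 'z' -> {0,3}, take 3 (1->3 ok)
  t5 'z' -> {0,3}, take 0 (3->0 ok)
  t6 'z' -> {0,3}, take 0 (0->0 ok)
  t7 'w' -> {2}, take 2 (0->2 ok)
  t8 'y' -> {5}, take 5 (2->5 ok)
  t9 'w' -> {2}, take 2 (5->2 ok)
  t10 'y' -> {5}, take 5 (2->5 ok)
  t11 'x' -> {1,4}, take 4 (5->4 ok)
  t12 'w' -> {2}, take 2 (4->2 ok)
  t13 'y' -> {5}, take 5 (2->5 ok)
  t14 'x' -> {1,4}, take 4 (5->4 ok)
  t15 'z' -> {0,3}, take 3 (4->3 ok)
  t16 'z' -> {0,3}, take 3 (3->3 ok)
  t17 'z' -> {0,3}, take 3 (3->3 ok)

0,0,2,1,3,0,0,2,5,2,5,4,2,5,4,3,3,3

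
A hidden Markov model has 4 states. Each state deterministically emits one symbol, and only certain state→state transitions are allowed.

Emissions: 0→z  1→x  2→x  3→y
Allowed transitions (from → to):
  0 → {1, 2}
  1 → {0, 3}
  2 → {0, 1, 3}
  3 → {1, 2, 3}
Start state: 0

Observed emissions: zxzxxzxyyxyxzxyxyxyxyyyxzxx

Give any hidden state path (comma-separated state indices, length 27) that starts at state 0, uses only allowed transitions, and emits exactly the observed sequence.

0,1,0,2,1,0,1,3,3,2,3,1,0,2,3,2,3,1,3,1,3,3,3,1,0,2,1

  pos 0: z in {0}, choose 0; start
  pos 1: x in {1,2}, choose 1; 0->1 ok
  pos 2: z in {0}, choose 0; 1->0 ok
  pos 3: x in {1,2}, choose 2; 0->2 ok
  pos 4: x in {1,2}, choose 1; 2->1 ok
  pos 5: z in {0}, choose 0; 1->0 ok
  pos 6: x in {1,2}, choose 1; 0->1 ok
  pos 7: y in {3}, choose 3; 1->3 ok
  pos 8: y in {3}, choose 3; 3->3 ok
  pos 9: x in {1,2}, choose 2; 3->2 ok
  pos 10: y in {3}, choose 3; 2->3 ok
  pos 11: x in {1,2}, choose 1; 3->1 ok
  pos 12: z in {0}, choose 0; 1->0 ok
  pos 13: x in {1,2}, choose 2; 0->2 ok
  pos 14: y in {3}, choose 3; 2->3 ok
  pos 15: x in {1,2}, choose 2; 3->2 ok
  pos 16: y in {3}, choose 3; 2->3 ok
  pos 17: x in {1,2}, choose 1; 3->1 ok
  pos 18: y in {3}, choose 3; 1->3 ok
  pos 19: x in {1,2}, choose 1; 3->1 ok
  pos 20: y in {3}, choose 3; 1->3 ok
  pos 21: y in {3}, choose 3; 3->3 ok
  pos 22: y in {3}, choose 3; 3->3 ok
  pos 23: x in {1,2}, choose 1; 3->1 ok
  pos 24: z in {0}, choose 0; 1->0 ok
  pos 25: x in {1,2}, choose 2; 0->2 ok
  pos 26: x in {1,2}, choose 1; 2->1 ok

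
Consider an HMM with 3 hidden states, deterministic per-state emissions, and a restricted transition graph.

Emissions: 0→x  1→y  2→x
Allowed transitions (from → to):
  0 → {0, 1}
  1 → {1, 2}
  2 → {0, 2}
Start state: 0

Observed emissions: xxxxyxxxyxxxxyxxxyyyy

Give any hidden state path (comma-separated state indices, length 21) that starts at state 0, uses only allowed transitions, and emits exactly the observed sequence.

  t0 'x' -> {0,2}, take 0 (start)
  t1 'x' -> {0,2}, take 0 (0->0 ok)
  t2 'x' -> {0,2}, take 0 (0->0 ok)
  t3 'x' -> {0,2}, take 0 (0->0 ok)
  t4 'y' -> {1}, take 1 (0->1 ok)
  t5 'x' -> {0,2}, take 2 (1->2 ok)
  t6 'x' -> {0,2}, take 2 (2->2 ok)
  t7 'x' -> {0,2}, take 0 (2->0 ok)
  t8 'y' -> {1}, take 1 (0->1 ok)
  t9 'x' -> {0,2}, take 2 (1->2 ok)
  t10 'x' -> {0,2}, take 2 (2->2 ok)
  t11 'x' -> {0,2}, take 2 (2->2 ok)
  t12 'x' -> {0,2}, take 0 (2->0 ok)
  t13 'y' -> {1}, take 1 (0->1 ok)
  t14 'x' -> {0,2}, take 2 (1->2 ok)
  t15 'x' -> {0,2}, take 2 (2->2 ok)
  t16 'x' -> {0,2}, take 0 (2->0 ok)
  t17 'y' -> {1}, take 1 (0->1 ok)
  t18 'y' -> {1}, take 1 (1->1 ok)
  t19 'y' -> {1}, take 1 (1->1 ok)
  t20 'y' -> {1}, take 1 (1->1 ok)

0,0,0,0,1,2,2,0,1,2,2,2,0,1,2,2,0,1,1,1,1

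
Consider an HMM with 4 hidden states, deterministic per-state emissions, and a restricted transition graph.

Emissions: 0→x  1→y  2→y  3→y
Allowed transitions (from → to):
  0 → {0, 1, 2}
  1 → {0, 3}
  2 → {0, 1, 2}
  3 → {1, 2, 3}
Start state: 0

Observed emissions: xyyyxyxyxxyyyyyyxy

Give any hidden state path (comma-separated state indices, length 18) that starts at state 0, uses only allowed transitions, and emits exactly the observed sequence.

  pos 0: x in {0}, choose 0; start
  pos 1: y in {1,2,3}, choose 1; 0->1 ok
  pos 2: y in {1,2,3}, choose 3; 1->3 ok
  pos 3: y in {1,2,3}, choose 1; 3->1 ok
  pos 4: x in {0}, choose 0; 1->0 ok
  pos 5: y in {1,2,3}, choose 2; 0->2 ok
  pos 6: x in {0}, choose 0; 2->0 ok
  pos 7: y in {1,2,3}, choose 1; 0->1 ok
  pos 8: x in {0}, choose 0; 1->0 ok
  pos 9: x in {0}, choose 0; 0->0 ok
  pos 10: y in {1,2,3}, choose 1; 0->1 ok
  pos 11: y in {1,2,3}, choose 3; 1->3 ok
  pos 12: y in {1,2,3}, choose 3; 3->3 ok
  pos 13: y in {1,2,3}, choose 1; 3->1 ok
  pos 14: y in {1,2,3}, choose 3; 1->3 ok
  pos 15: y in {1,2,3}, choose 1; 3->1 ok
  pos 16: x in {0}, choose 0; 1->0 ok
  pos 17: y in {1,2,3}, choose 1; 0->1 ok

0,1,3,1,0,2,0,1,0,0,1,3,3,1,3,1,0,1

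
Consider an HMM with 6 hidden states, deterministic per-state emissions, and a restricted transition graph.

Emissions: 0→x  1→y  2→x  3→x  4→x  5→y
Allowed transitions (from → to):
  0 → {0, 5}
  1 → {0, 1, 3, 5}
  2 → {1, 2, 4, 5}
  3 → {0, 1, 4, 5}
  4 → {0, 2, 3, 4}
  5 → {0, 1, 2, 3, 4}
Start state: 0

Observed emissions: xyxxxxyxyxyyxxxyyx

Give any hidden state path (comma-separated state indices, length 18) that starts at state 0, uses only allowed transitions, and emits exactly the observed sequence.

  0: obs=x cand={0,2,3,4} pick 0 [start]
  1: obs=y cand={1,5} pick 5 [0->5 ok]
  2: obs=x cand={0,2,3,4} pick 0 [5->0 ok]
  3: obs=x cand={0,2,3,4} pick 0 [0->0 ok]
  4: obs=x cand={0,2,3,4} pick 0 [0->0 ok]
  5: obs=x cand={0,2,3,4} pick 0 [0->0 ok]
  6: obs=y cand={1,5} pick 5 [0->5 ok]
  7: obs=x cand={0,2,3,4} pick 0 [5->0 ok]
  8: obs=y cand={1,5} pick 5 [0->5 ok]
  9: obs=x cand={0,2,3,4} pick 2 [5->2 ok]
  10: obs=y cand={1,5} pick 5 [2->5 ok]
  11: obs=y cand={1,5} pick 1 [5->1 ok]
  12: obs=x cand={0,2,3,4} pick 3 [1->3 ok]
  13: obs=x cand={0,2,3,4} pick 4 [3->4 ok]
  14: obs=x cand={0,2,3,4} pick 3 [4->3 ok]
  15: obs=y cand={1,5} pick 1 [3->1 ok]
  16: obs=y cand={1,5} pick 1 [1->1 ok]
  17: obs=x cand={0,2,3,4} pick 3 [1->3 ok]

0,5,0,0,0,0,5,0,5,2,5,1,3,4,3,1,1,3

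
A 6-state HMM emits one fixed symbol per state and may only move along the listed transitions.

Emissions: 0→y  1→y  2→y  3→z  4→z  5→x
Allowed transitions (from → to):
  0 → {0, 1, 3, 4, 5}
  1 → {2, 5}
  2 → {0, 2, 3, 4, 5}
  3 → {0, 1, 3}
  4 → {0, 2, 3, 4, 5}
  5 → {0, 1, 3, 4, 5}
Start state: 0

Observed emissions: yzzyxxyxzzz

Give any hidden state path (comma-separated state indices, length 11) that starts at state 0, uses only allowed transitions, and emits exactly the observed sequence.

  t0 'y' -> {0,1,2}, take 0 (start)
  t1 'z' -> {3,4}, take 4 (0->4 ok)
  t2 'z' -> {3,4}, take 3 (4->3 ok)
  t3 'y' -> {0,1,2}, take 1 (3->1 ok)
  t4 'x' -> {5}, take 5 (1->5 ok)
  t5 'x' -> {5}, take 5 (5->5 ok)
  t6 'y' -> {0,1,2}, take 1 (5->1 ok)
  t7 'x' -> {5}, take 5 (1->5 ok)
  t8 'z' -> {3,4}, take 4 (5->4 ok)
  t9 'z' -> {3,4}, take 3 (4->3 ok)
  t10 'z' -> {3,4}, take 3 (3->3 ok)

0,4,3,1,5,5,1,5,4,3,3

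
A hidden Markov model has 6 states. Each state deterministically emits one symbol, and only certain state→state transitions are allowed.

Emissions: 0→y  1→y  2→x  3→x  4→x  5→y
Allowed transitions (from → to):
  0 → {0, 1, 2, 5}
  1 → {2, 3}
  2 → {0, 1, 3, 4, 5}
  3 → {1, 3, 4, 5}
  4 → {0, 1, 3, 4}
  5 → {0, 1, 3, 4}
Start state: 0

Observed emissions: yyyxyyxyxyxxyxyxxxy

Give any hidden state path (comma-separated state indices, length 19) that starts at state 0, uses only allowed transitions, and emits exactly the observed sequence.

0,0,1,3,5,1,2,1,3,1,2,3,1,3,1,2,3,3,5

  pos 0: y in {0,1,5}, choose 0; start
  pos 1: y in {0,1,5}, choose 0; 0->0 ok
  pos 2: y in {0,1,5}, choose 1; 0->1 ok
  pos 3: x in {2,3,4}, choose 3; 1->3 ok
  pos 4: y in {0,1,5}, choose 5; 3->5 ok
  pos 5: y in {0,1,5}, choose 1; 5->1 ok
  pos 6: x in {2,3,4}, choose 2; 1->2 ok
  pos 7: y in {0,1,5}, choose 1; 2->1 ok
  pos 8: x in {2,3,4}, choose 3; 1->3 ok
  pos 9: y in {0,1,5}, choose 1; 3->1 ok
  pos 10: x in {2,3,4}, choose 2; 1->2 ok
  pos 11: x in {2,3,4}, choose 3; 2->3 ok
  pos 12: y in {0,1,5}, choose 1; 3->1 ok
  pos 13: x in {2,3,4}, choose 3; 1->3 ok
  pos 14: y in {0,1,5}, choose 1; 3->1 ok
  pos 15: x in {2,3,4}, choose 2; 1->2 ok
  pos 16: x in {2,3,4}, choose 3; 2->3 ok
  pos 17: x in {2,3,4}, choose 3; 3->3 ok
  pos 18: y in {0,1,5}, choose 5; 3->5 ok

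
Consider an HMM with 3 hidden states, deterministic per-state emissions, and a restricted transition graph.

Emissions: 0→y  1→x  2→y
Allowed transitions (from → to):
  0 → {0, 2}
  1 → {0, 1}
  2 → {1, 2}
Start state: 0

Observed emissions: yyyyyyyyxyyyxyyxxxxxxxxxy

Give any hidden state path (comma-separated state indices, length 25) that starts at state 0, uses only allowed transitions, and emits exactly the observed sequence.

0,0,0,0,0,0,0,2,1,0,2,2,1,0,2,1,1,1,1,1,1,1,1,1,0

  pos 0: y in {0,2}, choose 0; start
  pos 1: y in {0,2}, choose 0; 0->0 ok
  pos 2: y in {0,2}, choose 0; 0->0 ok
  pos 3: y in {0,2}, choose 0; 0->0 ok
  pos 4: y in {0,2}, choose 0; 0->0 ok
  pos 5: y in {0,2}, choose 0; 0->0 ok
  pos 6: y in {0,2}, choose 0; 0->0 ok
  pos 7: y in {0,2}, choose 2; 0->2 ok
  pos 8: x in {1}, choose 1; 2->1 ok
  pos 9: y in {0,2}, choose 0; 1->0 ok
  pos 10: y in {0,2}, choose 2; 0->2 ok
  pos 11: y in {0,2}, choose 2; 2->2 ok
  pos 12: x in {1}, choose 1; 2->1 ok
  pos 13: y in {0,2}, choose 0; 1->0 ok
  pos 14: y in {0,2}, choose 2; 0->2 ok
  pos 15: x in {1}, choose 1; 2->1 ok
  pos 16: x in {1}, choose 1; 1->1 ok
  pos 17: x in {1}, choose 1; 1->1 ok
  pos 18: x in {1}, choose 1; 1->1 ok
  pos 19: x in {1}, choose 1; 1->1 ok
  pos 20: x in {1}, choose 1; 1->1 ok
  pos 21: x in {1}, choose 1; 1->1 ok
  pos 22: x in {1}, choose 1; 1->1 ok
  pos 23: x in {1}, choose 1; 1->1 ok
  pos 24: y in {0,2}, choose 0; 1->0 ok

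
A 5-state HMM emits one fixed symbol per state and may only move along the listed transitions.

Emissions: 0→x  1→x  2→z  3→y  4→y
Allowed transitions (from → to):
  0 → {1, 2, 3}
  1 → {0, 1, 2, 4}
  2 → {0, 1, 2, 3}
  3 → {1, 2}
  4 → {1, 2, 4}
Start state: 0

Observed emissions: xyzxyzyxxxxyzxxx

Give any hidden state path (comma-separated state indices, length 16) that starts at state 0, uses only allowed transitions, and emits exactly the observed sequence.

0,3,2,0,3,2,3,1,0,1,1,4,2,1,0,1

  pos 0: x in {0,1}, choose 0; start
  pos 1: y in {3,4}, choose 3; 0->3 ok
  pos 2: z in {2}, choose 2; 3->2 ok
  pos 3: x in {0,1}, choose 0; 2->0 ok
  pos 4: y in {3,4}, choose 3; 0->3 ok
  pos 5: z in {2}, choose 2; 3->2 ok
  pos 6: y in {3,4}, choose 3; 2->3 ok
  pos 7: x in {0,1}, choose 1; 3->1 ok
  pos 8: x in {0,1}, choose 0; 1->0 ok
  pos 9: x in {0,1}, choose 1; 0->1 ok
  pos 10: x in {0,1}, choose 1; 1->1 ok
  pos 11: y in {3,4}, choose 4; 1->4 ok
  pos 12: z in {2}, choose 2; 4->2 ok
  pos 13: x in {0,1}, choose 1; 2->1 ok
  pos 14: x in {0,1}, choose 0; 1->0 ok
  pos 15: x in {0,1}, choose 1; 0->1 ok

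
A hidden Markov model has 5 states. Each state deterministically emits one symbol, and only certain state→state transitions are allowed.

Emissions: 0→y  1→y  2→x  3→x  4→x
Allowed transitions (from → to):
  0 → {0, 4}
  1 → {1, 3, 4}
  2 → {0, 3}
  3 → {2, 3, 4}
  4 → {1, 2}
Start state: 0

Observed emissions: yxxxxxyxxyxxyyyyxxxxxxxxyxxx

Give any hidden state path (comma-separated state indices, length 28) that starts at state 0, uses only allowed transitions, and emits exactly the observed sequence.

  pos 0: y in {0,1}, choose 0; start
  pos 1: x in {2,3,4}, choose 4; 0->4 ok
  pos 2: x in {2,3,4}, choose 2; 4->2 ok
  pos 3: x in {2,3,4}, choose 3; 2->3 ok
  pos 4: x in {2,3,4}, choose 3; 3->3 ok
  pos 5: x in {2,3,4}, choose 4; 3->4 ok
  pos 6: y in {0,1}, choose 1; 4->1 ok
  pos 7: x in {2,3,4}, choose 3; 1->3 ok
  pos 8: x in {2,3,4}, choose 4; 3->4 ok
  pos 9: y in {0,1}, choose 1; 4->1 ok
  pos 10: x in {2,3,4}, choose 4; 1->4 ok
  pos 11: x in {2,3,4}, choose 2; 4->2 ok
  pos 12: y in {0,1}, choose 0; 2->0 ok
  pos 13: y in {0,1}, choose 0; 0->0 ok
  pos 14: y in {0,1}, choose 0; 0->0 ok
  pos 15: y in {0,1}, choose 0; 0->0 ok
  pos 16: x in {2,3,4}, choose 4; 0->4 ok
  pos 17: x in {2,3,4}, choose 2; 4->2 ok
  pos 18: x in {2,3,4}, choose 3; 2->3 ok
  pos 19: x in {2,3,4}, choose 3; 3->3 ok
  pos 20: x in {2,3,4}, choose 2; 3->2 ok
  pos 21: x in {2,3,4}, choose 3; 2->3 ok
  pos 22: x in {2,3,4}, choose 3; 3->3 ok
  pos 23: x in {2,3,4}, choose 4; 3->4 ok
  pos 24: y in {0,1}, choose 1; 4->1 ok
  pos 25: x in {2,3,4}, choose 3; 1->3 ok
  pos 26: x in {2,3,4}, choose 3; 3->3 ok
  pos 27: x in {2,3,4}, choose 2; 3->2 ok

0,4,2,3,3,4,1,3,4,1,4,2,0,0,0,0,4,2,3,3,2,3,3,4,1,3,3,2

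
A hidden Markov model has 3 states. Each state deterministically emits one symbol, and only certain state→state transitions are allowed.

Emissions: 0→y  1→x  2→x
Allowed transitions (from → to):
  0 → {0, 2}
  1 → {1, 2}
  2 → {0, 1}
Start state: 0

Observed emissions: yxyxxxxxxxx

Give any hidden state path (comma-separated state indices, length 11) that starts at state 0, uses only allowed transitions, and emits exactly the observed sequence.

  [0] y  {0}  => 0  start
  [1] x  {1,2}  => 2  0->2 ok
  [2] y  {0}  => 0  2->0 ok
  [3] x  {1,2}  => 2  0->2 ok
  [4] x  {1,2}  => 1  2->1 ok
  [5] x  {1,2}  => 2  1->2 ok
  [6] x  {1,2}  => 1  2->1 ok
  [7] x  {1,2}  => 2  1->2 ok
  [8] x  {1,2}  => 1  2->1 ok
  [9] x  {1,2}  => 2  1->2 ok
  [10] x  {1,2}  => 1  2->1 ok

0,2,0,2,1,2,1,2,1,2,1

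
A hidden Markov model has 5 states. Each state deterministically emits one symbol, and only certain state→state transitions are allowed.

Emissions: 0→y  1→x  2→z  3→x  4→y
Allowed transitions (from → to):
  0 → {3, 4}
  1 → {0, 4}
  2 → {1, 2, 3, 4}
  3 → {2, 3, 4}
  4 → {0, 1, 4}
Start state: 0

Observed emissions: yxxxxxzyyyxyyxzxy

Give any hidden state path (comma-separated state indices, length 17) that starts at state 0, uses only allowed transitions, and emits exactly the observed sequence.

0,3,3,3,3,3,2,4,4,4,1,4,0,3,2,1,4

  0: obs=y cand={0,4} pick 0 [start]
  1: obs=x cand={1,3} pick 3 [0->3 ok]
  2: obs=x cand={1,3} pick 3 [3->3 ok]
  3: obs=x cand={1,3} pick 3 [3->3 ok]
  4: obs=x cand={1,3} pick 3 [3->3 ok]
  5: obs=x cand={1,3} pick 3 [3->3 ok]
  6: obs=z cand={2} pick 2 [3->2 ok]
  7: obs=y cand={0,4} pick 4 [2->4 ok]
  8: obs=y cand={0,4} pick 4 [4->4 ok]
  9: obs=y cand={0,4} pick 4 [4->4 ok]
  10: obs=x cand={1,3} pick 1 [4->1 ok]
  11: obs=y cand={0,4} pick 4 [1->4 ok]
  12: obs=y cand={0,4} pick 0 [4->0 ok]
  13: obs=x cand={1,3} pick 3 [0->3 ok]
  14: obs=z cand={2} pick 2 [3->2 ok]
  15: obs=x cand={1,3} pick 1 [2->1 ok]
  16: obs=y cand={0,4} pick 4 [1->4 ok]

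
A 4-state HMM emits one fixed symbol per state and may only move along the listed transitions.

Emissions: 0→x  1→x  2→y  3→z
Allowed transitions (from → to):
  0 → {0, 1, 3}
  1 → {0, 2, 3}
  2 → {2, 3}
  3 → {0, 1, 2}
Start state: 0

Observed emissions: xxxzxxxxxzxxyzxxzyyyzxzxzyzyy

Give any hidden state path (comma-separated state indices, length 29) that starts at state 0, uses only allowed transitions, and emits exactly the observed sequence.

0,0,1,3,0,0,0,1,0,3,0,1,2,3,1,0,3,2,2,2,3,0,3,1,3,2,3,2,2

  t0 'x' -> {0,1}, take 0 (start)
  t1 'x' -> {0,1}, take 0 (0->0 ok)
  t2 'x' -> {0,1}, take 1 (0->1 ok)
  t3 'z' -> {3}, take 3 (1->3 ok)
  t4 'x' -> {0,1}, take 0 (3->0 ok)
  t5 'x' -> {0,1}, take 0 (0->0 ok)
  t6 'x' -> {0,1}, take 0 (0->0 ok)
  t7 'x' -> {0,1}, take 1 (0->1 ok)
  t8 'x' -> {0,1}, take 0 (1->0 ok)
  t9 'z' -> {3}, take 3 (0->3 ok)
  t10 'x' -> {0,1}, take 0 (3->0 ok)
  t11 'x' -> {0,1}, take 1 (0->1 ok)
  t12 'y' -> {2}, take 2 (1->2 ok)
  t13 'z' -> {3}, take 3 (2->3 ok)
  t14 'x' -> {0,1}, take 1 (3->1 ok)
  t15 'x' -> {0,1}, take 0 (1->0 ok)
  t16 'z' -> {3}, take 3 (0->3 ok)
  t17 'y' -> {2}, take 2 (3->2 ok)
  t18 'y' -> {2}, take 2 (2->2 ok)
  t19 'y' -> {2}, take 2 (2->2 ok)
  t20 'z' -> {3}, take 3 (2->3 ok)
  t21 'x' -> {0,1}, take 0 (3->0 ok)
  t22 'z' -> {3}, take 3 (0->3 ok)
  t23 'x' -> {0,1}, take 1 (3->1 ok)
  t24 'z' -> {3}, take 3 (1->3 ok)
  t25 'y' -> {2}, take 2 (3->2 ok)
  t26 'z' -> {3}, take 3 (2->3 ok)
  t27 'y' -> {2}, take 2 (3->2 ok)
  t28 'y' -> {2}, take 2 (2->2 ok)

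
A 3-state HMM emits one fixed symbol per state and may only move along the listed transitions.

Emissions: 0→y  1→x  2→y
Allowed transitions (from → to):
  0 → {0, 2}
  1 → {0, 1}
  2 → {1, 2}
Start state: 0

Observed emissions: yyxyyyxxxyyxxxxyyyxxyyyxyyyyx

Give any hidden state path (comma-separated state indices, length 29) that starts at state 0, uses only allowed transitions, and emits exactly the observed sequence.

0,2,1,0,2,2,1,1,1,0,2,1,1,1,1,0,0,2,1,1,0,0,2,1,0,0,0,2,1

  [0] y  {0,2}  => 0  start
  [1] y  {0,2}  => 2  0->2 ok
  [2] x  {1}  => 1  2->1 ok
  [3] y  {0,2}  => 0  1->0 ok
  [4] y  {0,2}  => 2  0->2 ok
  [5] y  {0,2}  => 2  2->2 ok
  [6] x  {1}  => 1  2->1 ok
  [7] x  {1}  => 1  1->1 ok
  [8] x  {1}  => 1  1->1 ok
  [9] y  {0,2}  => 0  1->0 ok
  [10] y  {0,2}  => 2  0->2 ok
  [11] x  {1}  => 1  2->1 ok
  [12] x  {1}  => 1  1->1 ok
  [13] x  {1}  => 1  1->1 ok
  [14] x  {1}  => 1  1->1 ok
  [15] y  {0,2}  => 0  1->0 ok
  [16] y  {0,2}  => 0  0->0 ok
  [17] y  {0,2}  => 2  0->2 ok
  [18] x  {1}  => 1  2->1 ok
  [19] x  {1}  => 1  1->1 ok
  [20] y  {0,2}  => 0  1->0 ok
  [21] y  {0,2}  => 0  0->0 ok
  [22] y  {0,2}  => 2  0->2 ok
  [23] x  {1}  => 1  2->1 ok
  [24] y  {0,2}  => 0  1->0 ok
  [25] y  {0,2}  => 0  0->0 ok
  [26] y  {0,2}  => 0  0->0 ok
  [27] y  {0,2}  => 2  0->2 ok
  [28] x  {1}  => 1  2->1 ok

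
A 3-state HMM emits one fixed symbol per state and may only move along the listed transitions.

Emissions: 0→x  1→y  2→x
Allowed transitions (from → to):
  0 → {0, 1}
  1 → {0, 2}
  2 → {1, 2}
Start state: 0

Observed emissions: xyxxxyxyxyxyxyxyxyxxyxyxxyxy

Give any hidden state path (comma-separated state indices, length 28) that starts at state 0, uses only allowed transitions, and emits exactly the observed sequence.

0,1,0,0,0,1,0,1,0,1,2,1,0,1,0,1,0,1,2,2,1,0,1,2,2,1,0,1

  t0 'x' -> {0,2}, take 0 (start)
  t1 'y' -> {1}, take 1 (0->1 ok)
  t2 'x' -> {0,2}, take 0 (1->0 ok)
  t3 'x' -> {0,2}, take 0 (0->0 ok)
  t4 'x' -> {0,2}, take 0 (0->0 ok)
  t5 'y' -> {1}, take 1 (0->1 ok)
  t6 'x' -> {0,2}, take 0 (1->0 ok)
  t7 'y' -> {1}, take 1 (0->1 ok)
  t8 'x' -> {0,2}, take 0 (1->0 ok)
  t9 'y' -> {1}, take 1 (0->1 ok)
  t10 'x' -> {0,2}, take 2 (1->2 ok)
  t11 'y' -> {1}, take 1 (2->1 ok)
  t12 'x' -> {0,2}, take 0 (1->0 ok)
  t13 'y' -> {1}, take 1 (0->1 ok)
  t14 'x' -> {0,2}, take 0 (1->0 ok)
  t15 'y' -> {1}, take 1 (0->1 ok)
  t16 'x' -> {0,2}, take 0 (1->0 ok)
  t17 'y' -> {1}, take 1 (0->1 ok)
  t18 'x' -> {0,2}, take 2 (1->2 ok)
  t19 'x' -> {0,2}, take 2 (2->2 ok)
  t20 'y' -> {1}, take 1 (2->1 ok)
  t21 'x' -> {0,2}, take 0 (1->0 ok)
  t22 'y' -> {1}, take 1 (0->1 ok)
  t23 'x' -> {0,2}, take 2 (1->2 ok)
  t24 'x' -> {0,2}, take 2 (2->2 ok)
  t25 'y' -> {1}, take 1 (2->1 ok)
  t26 'x' -> {0,2}, take 0 (1->0 ok)
  t27 'y' -> {1}, take 1 (0->1 ok)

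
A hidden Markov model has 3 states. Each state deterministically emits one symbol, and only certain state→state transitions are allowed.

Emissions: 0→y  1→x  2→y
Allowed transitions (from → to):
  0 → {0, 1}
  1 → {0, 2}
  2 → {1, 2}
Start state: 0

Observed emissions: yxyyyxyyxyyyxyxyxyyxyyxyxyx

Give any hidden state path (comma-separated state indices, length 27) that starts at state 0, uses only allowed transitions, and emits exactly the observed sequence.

  t0 'y' -> {0,2}, take 0 (start)
  t1 'x' -> {1}, take 1 (0->1 ok)
  t2 'y' -> {0,2}, take 2 (1->2 ok)
  t3 'y' -> {0,2}, take 2 (2->2 ok)
  t4 'y' -> {0,2}, take 2 (2->2 ok)
  t5 'x' -> {1}, take 1 (2->1 ok)
  t6 'y' -> {0,2}, take 0 (1->0 ok)
  t7 'y' -> {0,2}, take 0 (0->0 ok)
  t8 'x' -> {1}, take 1 (0->1 ok)
  t9 'y' -> {0,2}, take 2 (1->2 ok)
  t10 'y' -> {0,2}, take 2 (2->2 ok)
  t11 'y' -> {0,2}, take 2 (2->2 ok)
  t12 'x' -> {1}, take 1 (2->1 ok)
  t13 'y' -> {0,2}, take 2 (1->2 ok)
  t14 'x' -> {1}, take 1 (2->1 ok)
  t15 'y' -> {0,2}, take 0 (1->0 ok)
  t16 'x' -> {1}, take 1 (0->1 ok)
  t17 'y' -> {0,2}, take 0 (1->0 ok)
  t18 'y' -> {0,2}, take 0 (0->0 ok)
  t19 'x' -> {1}, take 1 (0->1 ok)
  t20 'y' -> {0,2}, take 2 (1->2 ok)
  t21 'y' -> {0,2}, take 2 (2->2 ok)
  t22 'x' -> {1}, take 1 (2->1 ok)
  t23 'y' -> {0,2}, take 0 (1->0 ok)
  t24 'x' -> {1}, take 1 (0->1 ok)
  t25 'y' -> {0,2}, take 0 (1->0 ok)
  t26 'x' -> {1}, take 1 (0->1 ok)

0,1,2,2,2,1,0,0,1,2,2,2,1,2,1,0,1,0,0,1,2,2,1,0,1,0,1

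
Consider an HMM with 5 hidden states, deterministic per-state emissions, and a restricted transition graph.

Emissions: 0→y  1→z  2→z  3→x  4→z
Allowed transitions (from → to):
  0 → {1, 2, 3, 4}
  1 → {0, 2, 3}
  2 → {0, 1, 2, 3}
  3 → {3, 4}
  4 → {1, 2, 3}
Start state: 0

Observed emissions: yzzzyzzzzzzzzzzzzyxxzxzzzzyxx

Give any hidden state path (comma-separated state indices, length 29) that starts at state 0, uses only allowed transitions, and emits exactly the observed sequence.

0,1,2,2,0,4,1,2,2,1,2,2,2,1,2,2,1,0,3,3,4,3,4,1,2,2,0,3,3

  t0 'y' -> {0}, take 0 (start)
  t1 'z' -> {1,2,4}, take 1 (0->1 ok)
  t2 'z' -> {1,2,4}, take 2 (1->2 ok)
  t3 'z' -> {1,2,4}, take 2 (2->2 ok)
  t4 'y' -> {0}, take 0 (2->0 ok)
  t5 'z' -> {1,2,4}, take 4 (0->4 ok)
  t6 'z' -> {1,2,4}, take 1 (4->1 ok)
  t7 'z' -> {1,2,4}, take 2 (1->2 ok)
  t8 'z' -> {1,2,4}, take 2 (2->2 ok)
  t9 'z' -> {1,2,4}, take 1 (2->1 ok)
  t10 'z' -> {1,2,4}, take 2 (1->2 ok)
  t11 'z' -> {1,2,4}, take 2 (2->2 ok)
  t12 'z' -> {1,2,4}, take 2 (2->2 ok)
  t13 'z' -> {1,2,4}, take 1 (2->1 ok)
  t14 'z' -> {1,2,4}, take 2 (1->2 ok)
  t15 'z' -> {1,2,4}, take 2 (2->2 ok)
  t16 'z' -> {1,2,4}, take 1 (2->1 ok)
  t17 'y' -> {0}, take 0 (1->0 ok)
  t18 'x' -> {3}, take 3 (0->3 ok)
  t19 'x' -> {3}, take 3 (3->3 ok)
  t20 'z' -> {1,2,4}, take 4 (3->4 ok)
  t21 'x' -> {3}, take 3 (4->3 ok)
  t22 'z' -> {1,2,4}, take 4 (3->4 ok)
  t23 'z' -> {1,2,4}, take 1 (4->1 ok)
  t24 'z' -> {1,2,4}, take 2 (1->2 ok)
  t25 'z' -> {1,2,4}, take 2 (2->2 ok)
  t26 'y' -> {0}, take 0 (2->0 ok)
  t27 'x' -> {3}, take 3 (0->3 ok)
  t28 'x' -> {3}, take 3 (3->3 ok)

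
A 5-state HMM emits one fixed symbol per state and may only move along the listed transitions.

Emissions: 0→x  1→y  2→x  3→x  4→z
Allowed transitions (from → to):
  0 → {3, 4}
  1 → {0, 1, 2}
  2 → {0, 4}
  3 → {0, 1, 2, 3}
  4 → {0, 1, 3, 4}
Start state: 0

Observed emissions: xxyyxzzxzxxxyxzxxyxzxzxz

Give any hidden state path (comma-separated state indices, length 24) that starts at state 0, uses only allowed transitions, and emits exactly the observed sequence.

0,3,1,1,0,4,4,0,4,3,0,3,1,0,4,0,3,1,0,4,0,4,0,4

  0: obs=x cand={0,2,3} pick 0 [start]
  1: obs=x cand={0,2,3} pick 3 [0->3 ok]
  2: obs=y cand={1} pick 1 [3->1 ok]
  3: obs=y cand={1} pick 1 [1->1 ok]
  4: obs=x cand={0,2,3} pick 0 [1->0 ok]
  5: obs=z cand={4} pick 4 [0->4 ok]
  6: obs=z cand={4} pick 4 [4->4 ok]
  7: obs=x cand={0,2,3} pick 0 [4->0 ok]
  8: obs=z cand={4} pick 4 [0->4 ok]
  9: obs=x cand={0,2,3} pick 3 [4->3 ok]
  10: obs=x cand={0,2,3} pick 0 [3->0 ok]
  11: obs=x cand={0,2,3} pick 3 [0->3 ok]
  12: obs=y cand={1} pick 1 [3->1 ok]
  13: obs=x cand={0,2,3} pick 0 [1->0 ok]
  14: obs=z cand={4} pick 4 [0->4 ok]
  15: obs=x cand={0,2,3} pick 0 [4->0 ok]
  16: obs=x cand={0,2,3} pick 3 [0->3 ok]
  17: obs=y cand={1} pick 1 [3->1 ok]
  18: obs=x cand={0,2,3} pick 0 [1->0 ok]
  19: obs=z cand={4} pick 4 [0->4 ok]
  20: obs=x cand={0,2,3} pick 0 [4->0 ok]
  21: obs=z cand={4} pick 4 [0->4 ok]
  22: obs=x cand={0,2,3} pick 0 [4->0 ok]
  23: obs=z cand={4} pick 4 [0->4 ok]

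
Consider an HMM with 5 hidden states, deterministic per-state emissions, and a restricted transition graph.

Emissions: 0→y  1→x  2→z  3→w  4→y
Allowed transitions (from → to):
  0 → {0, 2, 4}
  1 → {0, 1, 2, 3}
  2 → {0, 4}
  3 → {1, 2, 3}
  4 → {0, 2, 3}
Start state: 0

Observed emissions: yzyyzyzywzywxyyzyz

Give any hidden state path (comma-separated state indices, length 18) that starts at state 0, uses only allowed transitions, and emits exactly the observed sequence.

0,2,0,0,2,0,2,4,3,2,4,3,1,0,0,2,0,2

  0: obs=y cand={0,4} pick 0 [start]
  1: obs=z cand={2} pick 2 [0->2 ok]
  2: obs=y cand={0,4} pick 0 [2->0 ok]
  3: obs=y cand={0,4} pick 0 [0->0 ok]
  4: obs=z cand={2} pick 2 [0->2 ok]
  5: obs=y cand={0,4} pick 0 [2->0 ok]
  6: obs=z cand={2} pick 2 [0->2 ok]
  7: obs=y cand={0,4} pick 4 [2->4 ok]
  8: obs=w cand={3} pick 3 [4->3 ok]
  9: obs=z cand={2} pick 2 [3->2 ok]
  10: obs=y cand={0,4} pick 4 [2->4 ok]
  11: obs=w cand={3} pick 3 [4->3 ok]
  12: obs=x cand={1} pick 1 [3->1 ok]
  13: obs=y cand={0,4} pick 0 [1->0 ok]
  14: obs=y cand={0,4} pick 0 [0->0 ok]
  15: obs=z cand={2} pick 2 [0->2 ok]
  16: obs=y cand={0,4} pick 0 [2->0 ok]
  17: obs=z cand={2} pick 2 [0->2 ok]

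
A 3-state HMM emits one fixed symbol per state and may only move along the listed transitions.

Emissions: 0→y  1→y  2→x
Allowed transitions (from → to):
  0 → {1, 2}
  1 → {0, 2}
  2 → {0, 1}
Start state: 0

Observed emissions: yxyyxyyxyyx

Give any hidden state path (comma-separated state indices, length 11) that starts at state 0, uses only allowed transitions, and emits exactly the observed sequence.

0,2,0,1,2,1,0,2,0,1,2

  pos 0: y in {0,1}, choose 0; start
  pos 1: x in {2}, choose 2; 0->2 ok
  pos 2: y in {0,1}, choose 0; 2->0 ok
  pos 3: y in {0,1}, choose 1; 0->1 ok
  pos 4: x in {2}, choose 2; 1->2 ok
  pos 5: y in {0,1}, choose 1; 2->1 ok
  pos 6: y in {0,1}, choose 0; 1->0 ok
  pos 7: x in {2}, choose 2; 0->2 ok
  pos 8: y in {0,1}, choose 0; 2->0 ok
  pos 9: y in {0,1}, choose 1; 0->1 ok
  pos 10: x in {2}, choose 2; 1->2 ok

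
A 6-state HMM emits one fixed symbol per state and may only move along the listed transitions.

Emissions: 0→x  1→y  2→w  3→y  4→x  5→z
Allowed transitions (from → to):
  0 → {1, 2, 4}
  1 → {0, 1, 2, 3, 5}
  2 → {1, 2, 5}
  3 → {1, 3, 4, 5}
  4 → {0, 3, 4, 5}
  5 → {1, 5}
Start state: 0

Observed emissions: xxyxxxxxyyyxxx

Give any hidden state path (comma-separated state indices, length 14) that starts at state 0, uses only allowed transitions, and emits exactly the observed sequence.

  pos 0: x in {0,4}, choose 0; start
  pos 1: x in {0,4}, choose 4; 0->4 ok
  pos 2: y in {1,3}, choose 3; 4->3 ok
  pos 3: x in {0,4}, choose 4; 3->4 ok
  pos 4: x in {0,4}, choose 4; 4->4 ok
  pos 5: x in {0,4}, choose 4; 4->4 ok
  pos 6: x in {0,4}, choose 4; 4->4 ok
  pos 7: x in {0,4}, choose 0; 4->0 ok
  pos 8: y in {1,3}, choose 1; 0->1 ok
  pos 9: y in {1,3}, choose 3; 1->3 ok
  pos 10: y in {1,3}, choose 1; 3->1 ok
  pos 11: x in {0,4}, choose 0; 1->0 ok
  pos 12: x in {0,4}, choose 4; 0->4 ok
  pos 13: x in {0,4}, choose 4; 4->4 ok

0,4,3,4,4,4,4,0,1,3,1,0,4,4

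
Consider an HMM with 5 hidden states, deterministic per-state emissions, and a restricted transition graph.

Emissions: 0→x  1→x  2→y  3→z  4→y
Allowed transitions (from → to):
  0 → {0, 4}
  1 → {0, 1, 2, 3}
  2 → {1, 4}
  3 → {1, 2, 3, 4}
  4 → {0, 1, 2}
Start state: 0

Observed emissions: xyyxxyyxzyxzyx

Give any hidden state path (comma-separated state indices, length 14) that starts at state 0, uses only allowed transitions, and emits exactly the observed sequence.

  0: obs=x cand={0,1} pick 0 [start]
  1: obs=y cand={2,4} pick 4 [0->4 ok]
  2: obs=y cand={2,4} pick 2 [4->2 ok]
  3: obs=x cand={0,1} pick 1 [2->1 ok]
  4: obs=x cand={0,1} pick 0 [1->0 ok]
  5: obs=y cand={2,4} pick 4 [0->4 ok]
  6: obs=y cand={2,4} pick 2 [4->2 ok]
  7: obs=x cand={0,1} pick 1 [2->1 ok]
  8: obs=z cand={3} pick 3 [1->3 ok]
  9: obs=y cand={2,4} pick 4 [3->4 ok]
  10: obs=x cand={0,1} pick 1 [4->1 ok]
  11: obs=z cand={3} pick 3 [1->3 ok]
  12: obs=y cand={2,4} pick 2 [3->2 ok]
  13: obs=x cand={0,1} pick 1 [2->1 ok]

0,4,2,1,0,4,2,1,3,4,1,3,2,1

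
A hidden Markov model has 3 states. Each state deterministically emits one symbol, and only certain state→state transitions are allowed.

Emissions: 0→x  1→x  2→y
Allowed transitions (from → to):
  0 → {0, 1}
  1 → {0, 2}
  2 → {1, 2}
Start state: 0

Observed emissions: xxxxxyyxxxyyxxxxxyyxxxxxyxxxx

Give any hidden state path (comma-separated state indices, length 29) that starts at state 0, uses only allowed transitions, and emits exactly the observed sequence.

0,0,0,0,1,2,2,1,0,1,2,2,1,0,0,0,1,2,2,1,0,0,0,1,2,1,0,0,0

  pos 0: x in {0,1}, choose 0; start
  pos 1: x in {0,1}, choose 0; 0->0 ok
  pos 2: x in {0,1}, choose 0; 0->0 ok
  pos 3: x in {0,1}, choose 0; 0->0 ok
  pos 4: x in {0,1}, choose 1; 0->1 ok
  pos 5: y in {2}, choose 2; 1->2 ok
  pos 6: y in {2}, choose 2; 2->2 ok
  pos 7: x in {0,1}, choose 1; 2->1 ok
  pos 8: x in {0,1}, choose 0; 1->0 ok
  pos 9: x in {0,1}, choose 1; 0->1 ok
  pos 10: y in {2}, choose 2; 1->2 ok
  pos 11: y in {2}, choose 2; 2->2 ok
  pos 12: x in {0,1}, choose 1; 2->1 ok
  pos 13: x in {0,1}, choose 0; 1->0 ok
  pos 14: x in {0,1}, choose 0; 0->0 ok
  pos 15: x in {0,1}, choose 0; 0->0 ok
  pos 16: x in {0,1}, choose 1; 0->1 ok
  pos 17: y in {2}, choose 2; 1->2 ok
  pos 18: y in {2}, choose 2; 2->2 ok
  pos 19: x in {0,1}, choose 1; 2->1 ok
  pos 20: x in {0,1}, choose 0; 1->0 ok
  pos 21: x in {0,1}, choose 0; 0->0 ok
  pos 22: x in {0,1}, choose 0; 0->0 ok
  pos 23: x in {0,1}, choose 1; 0->1 ok
  pos 24: y in {2}, choose 2; 1->2 ok
  pos 25: x in {0,1}, choose 1; 2->1 ok
  pos 26: x in {0,1}, choose 0; 1->0 ok
  pos 27: x in {0,1}, choose 0; 0->0 ok
  pos 28: x in {0,1}, choose 0; 0->0 ok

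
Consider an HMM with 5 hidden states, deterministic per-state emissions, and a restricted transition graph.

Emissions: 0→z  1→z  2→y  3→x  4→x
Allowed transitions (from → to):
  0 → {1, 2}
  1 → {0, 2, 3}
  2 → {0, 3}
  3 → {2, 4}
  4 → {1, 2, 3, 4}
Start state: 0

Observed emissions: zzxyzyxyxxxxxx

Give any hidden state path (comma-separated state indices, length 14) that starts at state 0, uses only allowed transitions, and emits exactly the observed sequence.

0,1,3,2,0,2,3,2,3,4,4,4,4,4

  pos 0: z in {0,1}, choose 0; start
  pos 1: z in {0,1}, choose 1; 0->1 ok
  pos 2: x in {3,4}, choose 3; 1->3 ok
  pos 3: y in {2}, choose 2; 3->2 ok
  pos 4: z in {0,1}, choose 0; 2->0 ok
  pos 5: y in {2}, choose 2; 0->2 ok
  pos 6: x in {3,4}, choose 3; 2->3 ok
  pos 7: y in {2}, choose 2; 3->2 ok
  pos 8: x in {3,4}, choose 3; 2->3 ok
  pos 9: x in {3,4}, choose 4; 3->4 ok
  pos 10: x in {3,4}, choose 4; 4->4 ok
  pos 11: x in {3,4}, choose 4; 4->4 ok
  pos 12: x in {3,4}, choose 4; 4->4 ok
  pos 13: x in {3,4}, choose 4; 4->4 ok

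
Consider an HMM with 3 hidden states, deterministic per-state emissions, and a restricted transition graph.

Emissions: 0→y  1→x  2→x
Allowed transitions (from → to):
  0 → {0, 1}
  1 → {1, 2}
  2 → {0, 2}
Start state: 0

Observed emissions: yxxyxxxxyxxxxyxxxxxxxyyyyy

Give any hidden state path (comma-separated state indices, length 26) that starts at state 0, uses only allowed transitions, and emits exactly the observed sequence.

  pos 0: y in {0}, choose 0; start
  pos 1: x in {1,2}, choose 1; 0->1 ok
  pos 2: x in {1,2}, choose 2; 1->2 ok
  pos 3: y in {0}, choose 0; 2->0 ok
  pos 4: x in {1,2}, choose 1; 0->1 ok
  pos 5: x in {1,2}, choose 1; 1->1 ok
  pos 6: x in {1,2}, choose 2; 1->2 ok
  pos 7: x in {1,2}, choose 2; 2->2 ok
  pos 8: y in {0}, choose 0; 2->0 ok
  pos 9: x in {1,2}, choose 1; 0->1 ok
  pos 10: x in {1,2}, choose 1; 1->1 ok
  pos 11: x in {1,2}, choose 1; 1->1 ok
  pos 12: x in {1,2}, choose 2; 1->2 ok
  pos 13: y in {0}, choose 0; 2->0 ok
  pos 14: x in {1,2}, choose 1; 0->1 ok
  pos 15: x in {1,2}, choose 1; 1->1 ok
  pos 16: x in {1,2}, choose 1; 1->1 ok
  pos 17: x in {1,2}, choose 1; 1->1 ok
  pos 18: x in {1,2}, choose 1; 1->1 ok
  pos 19: x in {1,2}, choose 2; 1->2 ok
  pos 20: x in {1,2}, choose 2; 2->2 ok
  pos 21: y in {0}, choose 0; 2->0 ok
  pos 22: y in {0}, choose 0; 0->0 ok
  pos 23: y in {0}, choose 0; 0->0 ok
  pos 24: y in {0}, choose 0; 0->0 ok
  pos 25: y in {0}, choose 0; 0->0 ok

0,1,2,0,1,1,2,2,0,1,1,1,2,0,1,1,1,1,1,2,2,0,0,0,0,0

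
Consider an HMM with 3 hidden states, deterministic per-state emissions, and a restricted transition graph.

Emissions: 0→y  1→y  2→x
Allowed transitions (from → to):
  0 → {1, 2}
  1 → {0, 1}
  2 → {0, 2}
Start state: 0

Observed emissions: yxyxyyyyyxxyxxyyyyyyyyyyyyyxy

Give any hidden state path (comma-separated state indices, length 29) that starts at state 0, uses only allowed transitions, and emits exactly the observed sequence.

0,2,0,2,0,1,1,1,0,2,2,0,2,2,0,1,1,1,1,1,0,1,0,1,1,1,0,2,0

  [0] y  {0,1}  => 0  start
  [1] x  {2}  => 2  0->2 ok
  [2] y  {0,1}  => 0  2->0 ok
  [3] x  {2}  => 2  0->2 ok
  [4] y  {0,1}  => 0  2->0 ok
  [5] y  {0,1}  => 1  0->1 ok
  [6] y  {0,1}  => 1  1->1 ok
  [7] y  {0,1}  => 1  1->1 ok
  [8] y  {0,1}  => 0  1->0 ok
  [9] x  {2}  => 2  0->2 ok
  [10] x  {2}  => 2  2->2 ok
  [11] y  {0,1}  => 0  2->0 ok
  [12] x  {2}  => 2  0->2 ok
  [13] x  {2}  => 2  2->2 ok
  [14] y  {0,1}  => 0  2->0 ok
  [15] y  {0,1}  => 1  0->1 ok
  [16] y  {0,1}  => 1  1->1 ok
  [17] y  {0,1}  => 1  1->1 ok
  [18] y  {0,1}  => 1  1->1 ok
  [19] y  {0,1}  => 1  1->1 ok
  [20] y  {0,1}  => 0  1->0 ok
  [21] y  {0,1}  => 1  0->1 ok
  [22] y  {0,1}  => 0  1->0 ok
  [23] y  {0,1}  => 1  0->1 ok
  [24] y  {0,1}  => 1  1->1 ok
  [25] y  {0,1}  => 1  1->1 ok
  [26] y  {0,1}  => 0  1->0 ok
  [27] x  {2}  => 2  0->2 ok
  [28] y  {0,1}  => 0  2->0 ok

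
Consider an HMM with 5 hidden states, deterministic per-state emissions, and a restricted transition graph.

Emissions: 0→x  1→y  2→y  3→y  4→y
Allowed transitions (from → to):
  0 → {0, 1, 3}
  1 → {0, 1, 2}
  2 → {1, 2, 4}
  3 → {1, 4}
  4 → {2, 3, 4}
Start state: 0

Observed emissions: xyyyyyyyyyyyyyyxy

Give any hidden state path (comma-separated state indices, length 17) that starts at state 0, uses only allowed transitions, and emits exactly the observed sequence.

  0: obs=x cand={0} pick 0 [start]
  1: obs=y cand={1,2,3,4} pick 3 [0->3 ok]
  2: obs=y cand={1,2,3,4} pick 4 [3->4 ok]
  3: obs=y cand={1,2,3,4} pick 3 [4->3 ok]
  4: obs=y cand={1,2,3,4} pick 4 [3->4 ok]
  5: obs=y cand={1,2,3,4} pick 4 [4->4 ok]
  6: obs=y cand={1,2,3,4} pick 3 [4->3 ok]
  7: obs=y cand={1,2,3,4} pick 1 [3->1 ok]
  8: obs=y cand={1,2,3,4} pick 2 [1->2 ok]
  9: obs=y cand={1,2,3,4} pick 4 [2->4 ok]
  10: obs=y cand={1,2,3,4} pick 4 [4->4 ok]
  11: obs=y cand={1,2,3,4} pick 3 [4->3 ok]
  12: obs=y cand={1,2,3,4} pick 4 [3->4 ok]
  13: obs=y cand={1,2,3,4} pick 3 [4->3 ok]
  14: obs=y cand={1,2,3,4} pick 1 [3->1 ok]
  15: obs=x cand={0} pick 0 [1->0 ok]
  16: obs=y cand={1,2,3,4} pick 1 [0->1 ok]

0,3,4,3,4,4,3,1,2,4,4,3,4,3,1,0,1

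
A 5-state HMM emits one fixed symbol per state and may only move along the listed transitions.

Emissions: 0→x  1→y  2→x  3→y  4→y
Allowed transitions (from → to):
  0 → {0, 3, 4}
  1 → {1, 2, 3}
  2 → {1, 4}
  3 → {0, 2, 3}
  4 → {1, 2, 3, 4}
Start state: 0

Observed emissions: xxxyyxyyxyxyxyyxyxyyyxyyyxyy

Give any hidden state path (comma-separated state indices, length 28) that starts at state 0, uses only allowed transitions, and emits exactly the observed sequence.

  t0 'x' -> {0,2}, take 0 (start)
  t1 'x' -> {0,2}, take 0 (0->0 ok)
  t2 'x' -> {0,2}, take 0 (0->0 ok)
  t3 'y' -> {1,3,4}, take 4 (0->4 ok)
  t4 'y' -> {1,3,4}, take 3 (4->3 ok)
  t5 'x' -> {0,2}, take 0 (3->0 ok)
  t6 'y' -> {1,3,4}, take 3 (0->3 ok)
  t7 'y' -> {1,3,4}, take 3 (3->3 ok)
  t8 'x' -> {0,2}, take 2 (3->2 ok)
  t9 'y' -> {1,3,4}, take 4 (2->4 ok)
  t10 'x' -> {0,2}, take 2 (4->2 ok)
  t11 'y' -> {1,3,4}, take 4 (2->4 ok)
  t12 'x' -> {0,2}, take 2 (4->2 ok)
  t13 'y' -> {1,3,4}, take 1 (2->1 ok)
  t14 'y' -> {1,3,4}, take 1 (1->1 ok)
  t15 'x' -> {0,2}, take 2 (1->2 ok)
  t16 'y' -> {1,3,4}, take 4 (2->4 ok)
  t17 'x' -> {0,2}, take 2 (4->2 ok)
  t18 'y' -> {1,3,4}, take 1 (2->1 ok)
  t19 'y' -> {1,3,4}, take 3 (1->3 ok)
  t20 'y' -> {1,3,4}, take 3 (3->3 ok)
  t21 'x' -> {0,2}, take 0 (3->0 ok)
  t22 'y' -> {1,3,4}, take 4 (0->4 ok)
  t23 'y' -> {1,3,4}, take 3 (4->3 ok)
  t24 'y' -> {1,3,4}, take 3 (3->3 ok)
  t25 'x' -> {0,2}, take 2 (3->2 ok)
  t26 'y' -> {1,3,4}, take 4 (2->4 ok)
  t27 'y' -> {1,3,4}, take 3 (4->3 ok)

0,0,0,4,3,0,3,3,2,4,2,4,2,1,1,2,4,2,1,3,3,0,4,3,3,2,4,3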